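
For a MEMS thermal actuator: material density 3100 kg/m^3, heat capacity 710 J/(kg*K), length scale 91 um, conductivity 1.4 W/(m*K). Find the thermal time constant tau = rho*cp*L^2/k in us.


Step 1: Convert L to m: L = 91e-6 m
Step 2: L^2 = (91e-6)^2 = 8.281e-09 m^2
Step 3: tau = 3100 * 710 * 8.281e-09 / 1.4 = 1.3018915e-02 s
Step 4: Convert to microseconds (multiply by 1e6).
tau = 13018.915 us


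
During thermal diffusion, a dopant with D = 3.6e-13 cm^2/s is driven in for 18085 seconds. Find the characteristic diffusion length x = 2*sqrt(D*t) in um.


Step 1: Compute D*t = 3.6e-13 * 18085 = 6.5106e-09 cm^2
Step 2: sqrt(D*t) = 8.06883e-05 cm
Step 3: x = 2 * 8.06883e-05 cm = 1.613766e-04 cm
Step 4: Convert to um (1 cm = 1e4 um): x = 1.614 um


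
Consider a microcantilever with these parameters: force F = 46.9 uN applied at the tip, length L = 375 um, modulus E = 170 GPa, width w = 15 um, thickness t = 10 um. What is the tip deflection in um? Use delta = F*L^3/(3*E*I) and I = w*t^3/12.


Step 1: Calculate the second moment of area.
I = w * t^3 / 12 = 15 * 10^3 / 12 = 1250.0 um^4
Step 2: Convert E to consistent units (1 GPa = 1000 uN/um^2).
E = 170 GPa = 170000 uN/um^2
Step 3: Calculate tip deflection.
delta = F * L^3 / (3 * E * I)
delta = 46.9 * 375^3 / (3 * 170000 * 1250.0)
delta = 3.8796 um


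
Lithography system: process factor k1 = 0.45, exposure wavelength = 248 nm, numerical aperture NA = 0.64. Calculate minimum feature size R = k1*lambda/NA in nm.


Step 1: Identify values: k1 = 0.45, lambda = 248 nm, NA = 0.64
Step 2: R = k1 * lambda / NA
R = 0.45 * 248 / 0.64
R = 174.4 nm


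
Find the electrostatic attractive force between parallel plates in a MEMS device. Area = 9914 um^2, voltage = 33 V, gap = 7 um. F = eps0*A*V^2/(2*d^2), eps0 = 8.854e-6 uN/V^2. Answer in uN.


Step 1: Identify parameters.
eps0 = 8.854e-6 uN/V^2, A = 9914 um^2, V = 33 V, d = 7 um
Step 2: Compute V^2 = 33^2 = 1089
Step 3: Compute d^2 = 7^2 = 49
Step 4: F = 0.5 * 8.854e-6 * 9914 * 1089 / 49
F = 0.975 uN


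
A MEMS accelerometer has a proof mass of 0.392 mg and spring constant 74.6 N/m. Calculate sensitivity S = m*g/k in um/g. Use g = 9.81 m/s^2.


Step 1: Convert mass: m = 0.392 mg = 3.92e-07 kg
Step 2: S = m * g / k = 3.92e-07 * 9.81 / 74.6
Step 3: S = 5.15e-08 m/g
Step 4: Convert to um/g: S = 0.052 um/g


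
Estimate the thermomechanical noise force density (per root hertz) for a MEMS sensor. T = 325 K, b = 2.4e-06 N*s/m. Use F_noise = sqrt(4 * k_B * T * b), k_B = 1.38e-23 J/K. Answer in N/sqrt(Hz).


Step 1: Compute 4 * k_B * T * b
= 4 * 1.38e-23 * 325 * 2.4e-06
= 4.3056e-26 N^2/Hz
Step 2: F_noise = sqrt(4.3056e-26)
F_noise = 2.07e-13 N/sqrt(Hz)


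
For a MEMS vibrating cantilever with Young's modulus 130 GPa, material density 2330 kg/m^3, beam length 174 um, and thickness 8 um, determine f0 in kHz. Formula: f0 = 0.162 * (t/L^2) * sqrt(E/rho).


Step 1: Convert units to SI.
t_SI = 8e-6 m, L_SI = 174e-6 m
Step 2: Calculate sqrt(E/rho).
sqrt(130e9 / 2330) = 7469.54 m/s
Step 3: Compute f0.
f0 = 0.162 * 8e-6 / (174e-6)^2 * 7469.54 = 319742.5 Hz = 319.74 kHz


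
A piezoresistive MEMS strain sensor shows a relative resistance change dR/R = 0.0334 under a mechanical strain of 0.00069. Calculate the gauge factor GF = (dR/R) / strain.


Step 1: Identify values.
dR/R = 0.0334, strain = 0.00069
Step 2: GF = (dR/R) / strain = 0.0334 / 0.00069
GF = 48.4


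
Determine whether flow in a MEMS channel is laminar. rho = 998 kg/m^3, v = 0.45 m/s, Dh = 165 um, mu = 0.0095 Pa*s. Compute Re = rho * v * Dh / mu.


Step 1: Convert Dh to meters: Dh = 165e-6 m
Step 2: Re = rho * v * Dh / mu
Re = 998 * 0.45 * 165e-6 / 0.0095
Re = 7.8
Since Re = 7.8 is below ~2300, the flow is laminar.


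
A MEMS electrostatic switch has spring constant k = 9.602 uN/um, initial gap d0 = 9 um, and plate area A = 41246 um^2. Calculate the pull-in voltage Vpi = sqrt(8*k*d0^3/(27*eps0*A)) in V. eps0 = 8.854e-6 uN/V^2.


Step 1: Compute numerator: 8 * k * d0^3 = 8 * 9.602 * 9^3 = 55998.864
Step 2: Compute denominator: 27 * eps0 * A = 27 * 8.854e-6 * 41246 = 9.860186
Step 3: Vpi = sqrt(55998.864 / 9.860186)
Vpi = 75.36 V


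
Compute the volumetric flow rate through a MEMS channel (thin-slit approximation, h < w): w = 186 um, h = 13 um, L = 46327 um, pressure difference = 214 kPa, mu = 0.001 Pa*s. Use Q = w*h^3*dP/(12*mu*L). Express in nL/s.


Step 1: Convert all dimensions to SI (meters).
w = 186e-6 m, h = 13e-6 m, L = 46327e-6 m, dP = 214e3 Pa
Step 2: Q = w * h^3 * dP / (12 * mu * L)
Q = 186e-6 * (13e-6)^3 * 214e3 / (12 * 0.001 * 46327e-6) = 1.5730457e-10 m^3/s
Step 3: Convert Q from m^3/s to nL/s (1 m^3 = 1e12 nL, so multiply by 1e12).
Q = 157.305 nL/s


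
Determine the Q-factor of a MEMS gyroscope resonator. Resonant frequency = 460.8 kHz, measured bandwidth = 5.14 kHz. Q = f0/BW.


Step 1: Q = f0 / bandwidth
Step 2: Q = 460.8 / 5.14
Q = 89.6


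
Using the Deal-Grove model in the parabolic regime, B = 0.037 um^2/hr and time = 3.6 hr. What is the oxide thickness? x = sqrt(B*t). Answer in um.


Step 1: Compute B*t = 0.037 * 3.6 = 0.1332
Step 2: x = sqrt(0.1332)
x = 0.365 um


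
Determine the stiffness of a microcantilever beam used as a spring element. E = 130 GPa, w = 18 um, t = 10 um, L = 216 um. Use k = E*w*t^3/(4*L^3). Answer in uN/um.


Step 1: Convert E to consistent units (1 GPa = 1000 uN/um^2).
E = 130 GPa = 130000 uN/um^2
Step 2: Compute t^3 = 10^3 = 1000
Step 3: Compute L^3 = 216^3 = 10077696
Step 4: k = 130000 * 18 * 1000 / (4 * 10077696)
k = 58.049 uN/um


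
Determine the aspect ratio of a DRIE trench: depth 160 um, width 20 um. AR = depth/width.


Step 1: AR = depth / width
Step 2: AR = 160 / 20
AR = 8.0


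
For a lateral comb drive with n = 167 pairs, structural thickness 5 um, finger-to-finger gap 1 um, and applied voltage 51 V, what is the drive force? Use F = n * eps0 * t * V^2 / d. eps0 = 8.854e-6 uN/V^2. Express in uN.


Step 1: Parameters: n=167, eps0=8.854e-6 uN/V^2, t=5 um, V=51 V, d=1 um
Step 2: V^2 = 2601
Step 3: F = 167 * 8.854e-6 * 5 * 2601 / 1
F = 19.229 uN


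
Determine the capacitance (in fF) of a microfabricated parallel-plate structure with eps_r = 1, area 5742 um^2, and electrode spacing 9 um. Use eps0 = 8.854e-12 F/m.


Step 1: Convert area to m^2: A = 5742e-12 m^2
Step 2: Convert gap to m: d = 9e-6 m
Step 3: C = eps0 * eps_r * A / d
C = 8.854e-12 * 1 * 5742e-12 / 9e-6
Step 4: Convert to fF (multiply by 1e15).
C = 5.65 fF


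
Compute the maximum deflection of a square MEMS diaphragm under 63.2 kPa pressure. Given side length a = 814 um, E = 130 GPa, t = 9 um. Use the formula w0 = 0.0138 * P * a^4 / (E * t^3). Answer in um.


Step 1: Convert pressure to compatible units (E is in GPa, so P in GPa).
P = 63.2 kPa = 63.2e-6 GPa
Step 2: Compute numerator: 0.0138 * P * a^4.
a^4 = 814^4 = 439033459216
numerator = 0.0138 * 63.2e-6 * 439033459216 = 3.829074e+05
Step 3: Compute denominator: E * t^3 = 130 * 9^3 = 94770
Step 4: w0 = numerator / denominator = 3.829074e+05 / 94770 = 4.0404 um


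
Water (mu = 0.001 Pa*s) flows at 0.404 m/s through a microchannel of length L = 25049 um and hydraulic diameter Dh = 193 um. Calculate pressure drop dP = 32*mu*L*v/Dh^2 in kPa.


Step 1: Convert to SI: L = 25049e-6 m, Dh = 193e-6 m
Step 2: dP = 32 * 0.001 * 25049e-6 * 0.404 / (193e-6)^2
Step 3: dP = 8693.75 Pa
Step 4: Convert to kPa: dP = 8.69 kPa


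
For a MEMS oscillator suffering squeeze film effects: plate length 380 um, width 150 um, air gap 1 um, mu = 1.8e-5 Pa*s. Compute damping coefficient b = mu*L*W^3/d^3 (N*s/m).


Step 1: Convert to SI.
L = 380e-6 m, W = 150e-6 m, d = 1e-6 m
Step 2: W^3 = (150e-6)^3 = 3.37e-12 m^3
Step 3: d^3 = (1e-6)^3 = 1.00e-18 m^3
Step 4: b = 1.8e-5 * 380e-6 * 3.37e-12 / 1.00e-18
b = 2.31e-02 N*s/m


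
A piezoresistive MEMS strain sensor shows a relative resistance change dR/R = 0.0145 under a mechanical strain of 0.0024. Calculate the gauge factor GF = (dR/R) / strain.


Step 1: Identify values.
dR/R = 0.0145, strain = 0.0024
Step 2: GF = (dR/R) / strain = 0.0145 / 0.0024
GF = 6.0


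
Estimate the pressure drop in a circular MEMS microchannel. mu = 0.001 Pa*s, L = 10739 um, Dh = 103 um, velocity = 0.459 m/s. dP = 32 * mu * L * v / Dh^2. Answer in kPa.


Step 1: Convert to SI: L = 10739e-6 m, Dh = 103e-6 m
Step 2: dP = 32 * 0.001 * 10739e-6 * 0.459 / (103e-6)^2
Step 3: dP = 14867.98 Pa
Step 4: Convert to kPa: dP = 14.87 kPa


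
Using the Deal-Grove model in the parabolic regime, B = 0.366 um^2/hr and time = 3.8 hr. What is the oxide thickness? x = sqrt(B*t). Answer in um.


Step 1: Compute B*t = 0.366 * 3.8 = 1.3908
Step 2: x = sqrt(1.3908)
x = 1.179 um


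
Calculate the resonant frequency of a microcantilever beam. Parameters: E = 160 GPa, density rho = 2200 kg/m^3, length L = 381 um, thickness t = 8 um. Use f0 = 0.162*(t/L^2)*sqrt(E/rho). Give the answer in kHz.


Step 1: Convert units to SI.
t_SI = 8e-6 m, L_SI = 381e-6 m
Step 2: Calculate sqrt(E/rho).
sqrt(160e9 / 2200) = 8528.03 m/s
Step 3: Compute f0.
f0 = 0.162 * 8e-6 / (381e-6)^2 * 8528.03 = 76138.4 Hz = 76.14 kHz


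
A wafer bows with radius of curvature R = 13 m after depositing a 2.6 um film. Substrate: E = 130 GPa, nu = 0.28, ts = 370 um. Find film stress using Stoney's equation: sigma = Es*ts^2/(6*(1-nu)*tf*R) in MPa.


Step 1: Compute numerator: Es * ts^2 = 130 * 370^2 = 17797000 (GPa*um^2)
Step 2: Compute denominator (R in um): 6*(1-nu)*tf*R = 6*0.72*2.6*13e6 = 146016000.0 (um^2)
Step 3: sigma (GPa) = 17797000 / 146016000.0 = 1.21884e-01 GPa
Step 4: Convert to MPa (x1000): sigma = 121.9 MPa


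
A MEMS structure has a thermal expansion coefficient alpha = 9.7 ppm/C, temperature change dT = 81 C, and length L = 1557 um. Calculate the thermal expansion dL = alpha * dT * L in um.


Step 1: Convert CTE: alpha = 9.7 ppm/C = 9.7e-6 /C
Step 2: dL = 9.7e-6 * 81 * 1557
dL = 1.2233 um


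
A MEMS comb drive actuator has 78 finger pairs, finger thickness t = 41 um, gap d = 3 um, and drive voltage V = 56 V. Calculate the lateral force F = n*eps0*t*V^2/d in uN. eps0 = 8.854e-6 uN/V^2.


Step 1: Parameters: n=78, eps0=8.854e-6 uN/V^2, t=41 um, V=56 V, d=3 um
Step 2: V^2 = 3136
Step 3: F = 78 * 8.854e-6 * 41 * 3136 / 3
F = 29.599 uN


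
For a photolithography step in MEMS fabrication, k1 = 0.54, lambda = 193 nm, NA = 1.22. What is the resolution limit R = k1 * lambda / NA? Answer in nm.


Step 1: Identify values: k1 = 0.54, lambda = 193 nm, NA = 1.22
Step 2: R = k1 * lambda / NA
R = 0.54 * 193 / 1.22
R = 85.4 nm


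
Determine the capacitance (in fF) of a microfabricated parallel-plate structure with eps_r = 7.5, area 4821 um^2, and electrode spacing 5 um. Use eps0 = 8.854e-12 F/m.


Step 1: Convert area to m^2: A = 4821e-12 m^2
Step 2: Convert gap to m: d = 5e-6 m
Step 3: C = eps0 * eps_r * A / d
C = 8.854e-12 * 7.5 * 4821e-12 / 5e-6
Step 4: Convert to fF (multiply by 1e15).
C = 64.03 fF


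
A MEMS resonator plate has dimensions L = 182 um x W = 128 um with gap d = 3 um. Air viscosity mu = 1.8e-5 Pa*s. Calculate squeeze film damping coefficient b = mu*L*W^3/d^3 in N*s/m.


Step 1: Convert to SI.
L = 182e-6 m, W = 128e-6 m, d = 3e-6 m
Step 2: W^3 = (128e-6)^3 = 2.10e-12 m^3
Step 3: d^3 = (3e-6)^3 = 2.70e-17 m^3
Step 4: b = 1.8e-5 * 182e-6 * 2.10e-12 / 2.70e-17
b = 2.54e-04 N*s/m


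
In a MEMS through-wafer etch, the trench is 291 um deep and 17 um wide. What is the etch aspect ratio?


Step 1: AR = depth / width
Step 2: AR = 291 / 17
AR = 17.1


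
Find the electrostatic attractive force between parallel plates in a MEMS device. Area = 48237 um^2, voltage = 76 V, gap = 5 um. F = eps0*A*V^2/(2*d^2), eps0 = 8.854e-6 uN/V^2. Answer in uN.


Step 1: Identify parameters.
eps0 = 8.854e-6 uN/V^2, A = 48237 um^2, V = 76 V, d = 5 um
Step 2: Compute V^2 = 76^2 = 5776
Step 3: Compute d^2 = 5^2 = 25
Step 4: F = 0.5 * 8.854e-6 * 48237 * 5776 / 25
F = 49.337 uN


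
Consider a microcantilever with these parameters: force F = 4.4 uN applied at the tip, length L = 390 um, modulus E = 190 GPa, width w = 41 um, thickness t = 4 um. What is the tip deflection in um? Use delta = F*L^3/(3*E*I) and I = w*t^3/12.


Step 1: Calculate the second moment of area.
I = w * t^3 / 12 = 41 * 4^3 / 12 = 218.6667 um^4
Step 2: Convert E to consistent units (1 GPa = 1000 uN/um^2).
E = 190 GPa = 190000 uN/um^2
Step 3: Calculate tip deflection.
delta = F * L^3 / (3 * E * I)
delta = 4.4 * 390^3 / (3 * 190000 * 218.6667)
delta = 2.0941 um


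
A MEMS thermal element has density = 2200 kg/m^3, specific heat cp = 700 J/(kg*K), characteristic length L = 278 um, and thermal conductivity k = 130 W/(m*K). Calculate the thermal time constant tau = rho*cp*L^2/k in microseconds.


Step 1: Convert L to m: L = 278e-6 m
Step 2: L^2 = (278e-6)^2 = 7.7284e-08 m^2
Step 3: tau = 2200 * 700 * 7.7284e-08 / 130 = 9.1551815e-04 s
Step 4: Convert to microseconds (multiply by 1e6).
tau = 915.518 us


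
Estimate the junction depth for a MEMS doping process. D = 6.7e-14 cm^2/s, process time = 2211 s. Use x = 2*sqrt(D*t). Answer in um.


Step 1: Compute D*t = 6.7e-14 * 2211 = 1.48137e-10 cm^2
Step 2: sqrt(D*t) = 1.2171e-05 cm
Step 3: x = 2 * 1.2171e-05 cm = 2.4342e-05 cm
Step 4: Convert to um (1 cm = 1e4 um): x = 0.243 um


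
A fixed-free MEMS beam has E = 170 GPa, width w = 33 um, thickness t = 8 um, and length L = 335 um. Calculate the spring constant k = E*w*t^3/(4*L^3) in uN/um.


Step 1: Convert E to consistent units (1 GPa = 1000 uN/um^2).
E = 170 GPa = 170000 uN/um^2
Step 2: Compute t^3 = 8^3 = 512
Step 3: Compute L^3 = 335^3 = 37595375
Step 4: k = 170000 * 33 * 512 / (4 * 37595375)
k = 19.1002 uN/um


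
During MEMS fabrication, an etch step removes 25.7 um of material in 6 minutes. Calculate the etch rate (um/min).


Step 1: Etch rate = depth / time
Step 2: rate = 25.7 / 6
rate = 4.283 um/min


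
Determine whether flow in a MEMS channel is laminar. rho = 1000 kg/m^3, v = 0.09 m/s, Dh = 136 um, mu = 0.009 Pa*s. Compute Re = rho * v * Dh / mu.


Step 1: Convert Dh to meters: Dh = 136e-6 m
Step 2: Re = rho * v * Dh / mu
Re = 1000 * 0.09 * 136e-6 / 0.009
Re = 1.36
Since Re = 1.36 is below ~2300, the flow is laminar.


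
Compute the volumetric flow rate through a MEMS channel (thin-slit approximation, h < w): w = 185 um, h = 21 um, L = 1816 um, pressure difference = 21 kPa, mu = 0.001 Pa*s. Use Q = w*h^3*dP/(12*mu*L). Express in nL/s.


Step 1: Convert all dimensions to SI (meters).
w = 185e-6 m, h = 21e-6 m, L = 1816e-6 m, dP = 21e3 Pa
Step 2: Q = w * h^3 * dP / (12 * mu * L)
Q = 185e-6 * (21e-6)^3 * 21e3 / (12 * 0.001 * 1816e-6) = 1.65101803e-09 m^3/s
Step 3: Convert Q from m^3/s to nL/s (1 m^3 = 1e12 nL, so multiply by 1e12).
Q = 1651.018 nL/s


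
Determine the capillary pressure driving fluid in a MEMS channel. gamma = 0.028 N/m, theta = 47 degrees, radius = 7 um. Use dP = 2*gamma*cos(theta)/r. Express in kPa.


Step 1: cos(47 deg) = 0.682
Step 2: Convert r to m: r = 7e-6 m
Step 3: dP = 2 * 0.028 * 0.682 / 7e-6 = 5456.0 Pa
Step 4: Convert Pa to kPa (divide by 1000).
dP = 5.46 kPa


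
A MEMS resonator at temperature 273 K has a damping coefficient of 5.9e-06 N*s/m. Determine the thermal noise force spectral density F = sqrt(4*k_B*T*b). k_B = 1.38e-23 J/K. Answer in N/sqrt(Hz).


Step 1: Compute 4 * k_B * T * b
= 4 * 1.38e-23 * 273 * 5.9e-06
= 8.8911e-26 N^2/Hz
Step 2: F_noise = sqrt(8.8911e-26)
F_noise = 2.98e-13 N/sqrt(Hz)


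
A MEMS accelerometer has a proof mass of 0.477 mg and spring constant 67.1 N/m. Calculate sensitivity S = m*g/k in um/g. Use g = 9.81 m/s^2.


Step 1: Convert mass: m = 0.477 mg = 4.77e-07 kg
Step 2: S = m * g / k = 4.77e-07 * 9.81 / 67.1
Step 3: S = 6.97e-08 m/g
Step 4: Convert to um/g: S = 0.07 um/g


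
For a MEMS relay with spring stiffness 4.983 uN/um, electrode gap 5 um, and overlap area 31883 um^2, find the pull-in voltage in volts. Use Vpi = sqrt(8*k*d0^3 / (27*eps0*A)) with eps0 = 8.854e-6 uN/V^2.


Step 1: Compute numerator: 8 * k * d0^3 = 8 * 4.983 * 5^3 = 4983.0
Step 2: Compute denominator: 27 * eps0 * A = 27 * 8.854e-6 * 31883 = 7.621886
Step 3: Vpi = sqrt(4983.0 / 7.621886)
Vpi = 25.57 V


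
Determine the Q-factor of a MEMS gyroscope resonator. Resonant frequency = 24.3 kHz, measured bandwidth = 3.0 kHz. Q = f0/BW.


Step 1: Q = f0 / bandwidth
Step 2: Q = 24.3 / 3.0
Q = 8.1


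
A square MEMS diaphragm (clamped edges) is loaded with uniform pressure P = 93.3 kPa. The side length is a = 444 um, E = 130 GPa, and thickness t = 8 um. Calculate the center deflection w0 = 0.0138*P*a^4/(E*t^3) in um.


Step 1: Convert pressure to compatible units (E is in GPa, so P in GPa).
P = 93.3 kPa = 93.3e-6 GPa
Step 2: Compute numerator: 0.0138 * P * a^4.
a^4 = 444^4 = 38862602496
numerator = 0.0138 * 93.3e-6 * 38862602496 = 5.00372e+04
Step 3: Compute denominator: E * t^3 = 130 * 8^3 = 66560
Step 4: w0 = numerator / denominator = 5.00372e+04 / 66560 = 0.7518 um


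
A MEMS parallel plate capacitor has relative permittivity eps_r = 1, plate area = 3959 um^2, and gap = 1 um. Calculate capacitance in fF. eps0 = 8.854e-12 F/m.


Step 1: Convert area to m^2: A = 3959e-12 m^2
Step 2: Convert gap to m: d = 1e-6 m
Step 3: C = eps0 * eps_r * A / d
C = 8.854e-12 * 1 * 3959e-12 / 1e-6
Step 4: Convert to fF (multiply by 1e15).
C = 35.05 fF


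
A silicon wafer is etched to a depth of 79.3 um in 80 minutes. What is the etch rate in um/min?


Step 1: Etch rate = depth / time
Step 2: rate = 79.3 / 80
rate = 0.991 um/min


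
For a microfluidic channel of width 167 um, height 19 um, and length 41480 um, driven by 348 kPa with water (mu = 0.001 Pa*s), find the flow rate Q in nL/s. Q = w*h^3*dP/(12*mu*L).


Step 1: Convert all dimensions to SI (meters).
w = 167e-6 m, h = 19e-6 m, L = 41480e-6 m, dP = 348e3 Pa
Step 2: Q = w * h^3 * dP / (12 * mu * L)
Q = 167e-6 * (19e-6)^3 * 348e3 / (12 * 0.001 * 41480e-6) = 8.0082297e-10 m^3/s
Step 3: Convert Q from m^3/s to nL/s (1 m^3 = 1e12 nL, so multiply by 1e12).
Q = 800.823 nL/s


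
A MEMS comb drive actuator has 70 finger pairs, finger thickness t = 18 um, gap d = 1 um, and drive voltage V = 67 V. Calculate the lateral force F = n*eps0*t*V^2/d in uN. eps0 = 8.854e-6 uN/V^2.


Step 1: Parameters: n=70, eps0=8.854e-6 uN/V^2, t=18 um, V=67 V, d=1 um
Step 2: V^2 = 4489
Step 3: F = 70 * 8.854e-6 * 18 * 4489 / 1
F = 50.079 uN


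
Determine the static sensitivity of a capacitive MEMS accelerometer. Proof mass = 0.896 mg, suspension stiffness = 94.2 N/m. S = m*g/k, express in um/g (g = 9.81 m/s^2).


Step 1: Convert mass: m = 0.896 mg = 8.96e-07 kg
Step 2: S = m * g / k = 8.96e-07 * 9.81 / 94.2
Step 3: S = 9.33e-08 m/g
Step 4: Convert to um/g: S = 0.093 um/g


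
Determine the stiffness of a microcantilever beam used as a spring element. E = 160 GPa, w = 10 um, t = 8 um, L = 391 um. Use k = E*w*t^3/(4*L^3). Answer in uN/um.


Step 1: Convert E to consistent units (1 GPa = 1000 uN/um^2).
E = 160 GPa = 160000 uN/um^2
Step 2: Compute t^3 = 8^3 = 512
Step 3: Compute L^3 = 391^3 = 59776471
Step 4: k = 160000 * 10 * 512 / (4 * 59776471)
k = 3.4261 uN/um


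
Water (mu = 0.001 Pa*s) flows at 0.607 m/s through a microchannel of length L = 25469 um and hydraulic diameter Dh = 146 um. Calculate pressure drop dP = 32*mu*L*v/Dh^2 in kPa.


Step 1: Convert to SI: L = 25469e-6 m, Dh = 146e-6 m
Step 2: dP = 32 * 0.001 * 25469e-6 * 0.607 / (146e-6)^2
Step 3: dP = 23208.38 Pa
Step 4: Convert to kPa: dP = 23.21 kPa


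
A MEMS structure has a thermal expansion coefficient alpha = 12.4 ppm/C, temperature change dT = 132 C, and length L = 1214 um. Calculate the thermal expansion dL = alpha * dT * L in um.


Step 1: Convert CTE: alpha = 12.4 ppm/C = 12.4e-6 /C
Step 2: dL = 12.4e-6 * 132 * 1214
dL = 1.9871 um


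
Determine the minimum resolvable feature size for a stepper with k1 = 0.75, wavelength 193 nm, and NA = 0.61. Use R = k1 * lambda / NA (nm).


Step 1: Identify values: k1 = 0.75, lambda = 193 nm, NA = 0.61
Step 2: R = k1 * lambda / NA
R = 0.75 * 193 / 0.61
R = 237.3 nm


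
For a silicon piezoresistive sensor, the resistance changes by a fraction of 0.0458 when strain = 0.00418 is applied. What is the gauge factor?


Step 1: Identify values.
dR/R = 0.0458, strain = 0.00418
Step 2: GF = (dR/R) / strain = 0.0458 / 0.00418
GF = 11.0


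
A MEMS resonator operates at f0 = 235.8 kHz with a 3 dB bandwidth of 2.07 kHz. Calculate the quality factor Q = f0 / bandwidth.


Step 1: Q = f0 / bandwidth
Step 2: Q = 235.8 / 2.07
Q = 113.9


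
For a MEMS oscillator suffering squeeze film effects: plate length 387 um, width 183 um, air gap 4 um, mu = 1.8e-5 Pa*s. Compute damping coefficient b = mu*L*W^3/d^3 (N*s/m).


Step 1: Convert to SI.
L = 387e-6 m, W = 183e-6 m, d = 4e-6 m
Step 2: W^3 = (183e-6)^3 = 6.13e-12 m^3
Step 3: d^3 = (4e-6)^3 = 6.40e-17 m^3
Step 4: b = 1.8e-5 * 387e-6 * 6.13e-12 / 6.40e-17
b = 6.67e-04 N*s/m


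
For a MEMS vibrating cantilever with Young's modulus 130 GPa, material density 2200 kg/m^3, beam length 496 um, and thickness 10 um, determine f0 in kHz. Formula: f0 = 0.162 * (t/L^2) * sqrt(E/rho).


Step 1: Convert units to SI.
t_SI = 10e-6 m, L_SI = 496e-6 m
Step 2: Calculate sqrt(E/rho).
sqrt(130e9 / 2200) = 7687.06 m/s
Step 3: Compute f0.
f0 = 0.162 * 10e-6 / (496e-6)^2 * 7687.06 = 50618.8 Hz = 50.62 kHz


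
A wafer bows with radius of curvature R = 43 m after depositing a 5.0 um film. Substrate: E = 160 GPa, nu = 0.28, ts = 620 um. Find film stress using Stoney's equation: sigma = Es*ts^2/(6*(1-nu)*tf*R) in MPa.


Step 1: Compute numerator: Es * ts^2 = 160 * 620^2 = 61504000 (GPa*um^2)
Step 2: Compute denominator (R in um): 6*(1-nu)*tf*R = 6*0.72*5.0*43e6 = 928800000.0 (um^2)
Step 3: sigma (GPa) = 61504000 / 928800000.0 = 6.6219e-02 GPa
Step 4: Convert to MPa (x1000): sigma = 66.2 MPa


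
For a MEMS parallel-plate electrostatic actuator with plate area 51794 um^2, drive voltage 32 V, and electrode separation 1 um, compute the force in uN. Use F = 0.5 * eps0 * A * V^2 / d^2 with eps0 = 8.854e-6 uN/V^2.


Step 1: Identify parameters.
eps0 = 8.854e-6 uN/V^2, A = 51794 um^2, V = 32 V, d = 1 um
Step 2: Compute V^2 = 32^2 = 1024
Step 3: Compute d^2 = 1^2 = 1
Step 4: F = 0.5 * 8.854e-6 * 51794 * 1024 / 1
F = 234.795 uN


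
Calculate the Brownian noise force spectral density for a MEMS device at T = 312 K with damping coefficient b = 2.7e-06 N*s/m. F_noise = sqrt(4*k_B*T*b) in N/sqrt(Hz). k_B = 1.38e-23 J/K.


Step 1: Compute 4 * k_B * T * b
= 4 * 1.38e-23 * 312 * 2.7e-06
= 4.6500e-26 N^2/Hz
Step 2: F_noise = sqrt(4.6500e-26)
F_noise = 2.16e-13 N/sqrt(Hz)


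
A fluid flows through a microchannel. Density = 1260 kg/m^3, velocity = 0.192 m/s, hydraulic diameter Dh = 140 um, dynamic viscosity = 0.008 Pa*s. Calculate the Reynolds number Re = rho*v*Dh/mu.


Step 1: Convert Dh to meters: Dh = 140e-6 m
Step 2: Re = rho * v * Dh / mu
Re = 1260 * 0.192 * 140e-6 / 0.008
Re = 4.234


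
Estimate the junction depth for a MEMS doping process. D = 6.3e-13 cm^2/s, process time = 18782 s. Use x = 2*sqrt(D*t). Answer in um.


Step 1: Compute D*t = 6.3e-13 * 18782 = 1.183266e-08 cm^2
Step 2: sqrt(D*t) = 1.08778e-04 cm
Step 3: x = 2 * 1.08778e-04 cm = 2.17556e-04 cm
Step 4: Convert to um (1 cm = 1e4 um): x = 2.176 um


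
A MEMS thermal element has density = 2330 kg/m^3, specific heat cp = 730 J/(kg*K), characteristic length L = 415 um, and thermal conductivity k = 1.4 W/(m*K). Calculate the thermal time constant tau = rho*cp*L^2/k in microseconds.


Step 1: Convert L to m: L = 415e-6 m
Step 2: L^2 = (415e-6)^2 = 1.72225e-07 m^2
Step 3: tau = 2330 * 730 * 1.72225e-07 / 1.4 = 2.0924107321e-01 s
Step 4: Convert to microseconds (multiply by 1e6).
tau = 209241.073 us


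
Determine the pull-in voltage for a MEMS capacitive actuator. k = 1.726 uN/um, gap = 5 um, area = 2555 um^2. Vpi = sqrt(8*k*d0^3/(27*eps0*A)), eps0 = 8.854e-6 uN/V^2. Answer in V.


Step 1: Compute numerator: 8 * k * d0^3 = 8 * 1.726 * 5^3 = 1726.0
Step 2: Compute denominator: 27 * eps0 * A = 27 * 8.854e-6 * 2555 = 0.610793
Step 3: Vpi = sqrt(1726.0 / 0.610793)
Vpi = 53.16 V


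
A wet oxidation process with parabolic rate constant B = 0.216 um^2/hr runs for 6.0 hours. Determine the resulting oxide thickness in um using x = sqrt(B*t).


Step 1: Compute B*t = 0.216 * 6.0 = 1.296
Step 2: x = sqrt(1.296)
x = 1.138 um


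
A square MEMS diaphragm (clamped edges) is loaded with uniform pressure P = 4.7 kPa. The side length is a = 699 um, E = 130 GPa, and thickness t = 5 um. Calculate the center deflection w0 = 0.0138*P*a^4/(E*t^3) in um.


Step 1: Convert pressure to compatible units (E is in GPa, so P in GPa).
P = 4.7 kPa = 4.7e-6 GPa
Step 2: Compute numerator: 0.0138 * P * a^4.
a^4 = 699^4 = 238730937201
numerator = 0.0138 * 4.7e-6 * 238730937201 = 1.54841e+04
Step 3: Compute denominator: E * t^3 = 130 * 5^3 = 16250
Step 4: w0 = numerator / denominator = 1.54841e+04 / 16250 = 0.9529 um


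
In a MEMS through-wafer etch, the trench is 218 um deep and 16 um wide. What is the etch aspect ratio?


Step 1: AR = depth / width
Step 2: AR = 218 / 16
AR = 13.6


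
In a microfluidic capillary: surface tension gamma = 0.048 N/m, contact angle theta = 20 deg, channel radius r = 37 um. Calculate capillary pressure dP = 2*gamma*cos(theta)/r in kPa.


Step 1: cos(20 deg) = 0.9397
Step 2: Convert r to m: r = 37e-6 m
Step 3: dP = 2 * 0.048 * 0.9397 / 37e-6 = 2438.1 Pa
Step 4: Convert Pa to kPa (divide by 1000).
dP = 2.44 kPa


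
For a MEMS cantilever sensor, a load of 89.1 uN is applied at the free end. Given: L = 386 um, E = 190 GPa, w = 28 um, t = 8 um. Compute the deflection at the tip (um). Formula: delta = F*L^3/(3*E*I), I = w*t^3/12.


Step 1: Calculate the second moment of area.
I = w * t^3 / 12 = 28 * 8^3 / 12 = 1194.6667 um^4
Step 2: Convert E to consistent units (1 GPa = 1000 uN/um^2).
E = 190 GPa = 190000 uN/um^2
Step 3: Calculate tip deflection.
delta = F * L^3 / (3 * E * I)
delta = 89.1 * 386^3 / (3 * 190000 * 1194.6667)
delta = 7.5252 um


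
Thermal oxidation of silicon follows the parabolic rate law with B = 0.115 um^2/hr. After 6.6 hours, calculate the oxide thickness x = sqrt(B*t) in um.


Step 1: Compute B*t = 0.115 * 6.6 = 0.759
Step 2: x = sqrt(0.759)
x = 0.871 um


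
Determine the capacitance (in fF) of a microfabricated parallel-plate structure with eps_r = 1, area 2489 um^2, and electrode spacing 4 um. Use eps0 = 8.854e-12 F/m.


Step 1: Convert area to m^2: A = 2489e-12 m^2
Step 2: Convert gap to m: d = 4e-6 m
Step 3: C = eps0 * eps_r * A / d
C = 8.854e-12 * 1 * 2489e-12 / 4e-6
Step 4: Convert to fF (multiply by 1e15).
C = 5.51 fF


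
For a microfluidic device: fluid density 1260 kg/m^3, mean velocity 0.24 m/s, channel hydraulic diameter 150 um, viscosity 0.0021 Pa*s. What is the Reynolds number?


Step 1: Convert Dh to meters: Dh = 150e-6 m
Step 2: Re = rho * v * Dh / mu
Re = 1260 * 0.24 * 150e-6 / 0.0021
Re = 21.6


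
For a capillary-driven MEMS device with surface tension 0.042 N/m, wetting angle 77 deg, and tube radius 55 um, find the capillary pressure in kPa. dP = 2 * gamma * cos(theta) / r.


Step 1: cos(77 deg) = 0.225
Step 2: Convert r to m: r = 55e-6 m
Step 3: dP = 2 * 0.042 * 0.225 / 55e-6 = 343.6 Pa
Step 4: Convert Pa to kPa (divide by 1000).
dP = 0.34 kPa


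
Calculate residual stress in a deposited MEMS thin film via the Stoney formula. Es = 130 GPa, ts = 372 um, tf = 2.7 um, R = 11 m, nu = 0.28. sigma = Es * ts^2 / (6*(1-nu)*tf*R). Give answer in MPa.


Step 1: Compute numerator: Es * ts^2 = 130 * 372^2 = 17989920 (GPa*um^2)
Step 2: Compute denominator (R in um): 6*(1-nu)*tf*R = 6*0.72*2.7*11e6 = 128304000.0 (um^2)
Step 3: sigma (GPa) = 17989920 / 128304000.0 = 1.40213e-01 GPa
Step 4: Convert to MPa (x1000): sigma = 140.2 MPa


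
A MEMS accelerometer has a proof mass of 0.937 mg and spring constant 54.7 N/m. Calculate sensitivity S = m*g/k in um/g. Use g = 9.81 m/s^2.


Step 1: Convert mass: m = 0.937 mg = 9.37e-07 kg
Step 2: S = m * g / k = 9.37e-07 * 9.81 / 54.7
Step 3: S = 1.68e-07 m/g
Step 4: Convert to um/g: S = 0.168 um/g


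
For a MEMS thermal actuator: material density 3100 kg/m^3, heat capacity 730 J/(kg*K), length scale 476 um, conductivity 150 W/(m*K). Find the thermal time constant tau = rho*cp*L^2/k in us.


Step 1: Convert L to m: L = 476e-6 m
Step 2: L^2 = (476e-6)^2 = 2.26576e-07 m^2
Step 3: tau = 3100 * 730 * 2.26576e-07 / 150 = 3.41827659e-03 s
Step 4: Convert to microseconds (multiply by 1e6).
tau = 3418.277 us


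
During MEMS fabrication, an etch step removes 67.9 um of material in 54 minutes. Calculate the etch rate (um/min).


Step 1: Etch rate = depth / time
Step 2: rate = 67.9 / 54
rate = 1.257 um/min


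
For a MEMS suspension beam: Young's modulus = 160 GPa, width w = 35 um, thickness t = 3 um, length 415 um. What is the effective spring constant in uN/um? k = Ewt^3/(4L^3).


Step 1: Convert E to consistent units (1 GPa = 1000 uN/um^2).
E = 160 GPa = 160000 uN/um^2
Step 2: Compute t^3 = 3^3 = 27
Step 3: Compute L^3 = 415^3 = 71473375
Step 4: k = 160000 * 35 * 27 / (4 * 71473375)
k = 0.5289 uN/um


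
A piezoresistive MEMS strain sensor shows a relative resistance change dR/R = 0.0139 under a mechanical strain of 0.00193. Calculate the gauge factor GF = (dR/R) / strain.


Step 1: Identify values.
dR/R = 0.0139, strain = 0.00193
Step 2: GF = (dR/R) / strain = 0.0139 / 0.00193
GF = 7.2


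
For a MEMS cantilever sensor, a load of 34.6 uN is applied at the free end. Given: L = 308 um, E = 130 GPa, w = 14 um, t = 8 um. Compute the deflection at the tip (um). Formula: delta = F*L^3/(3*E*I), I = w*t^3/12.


Step 1: Calculate the second moment of area.
I = w * t^3 / 12 = 14 * 8^3 / 12 = 597.3333 um^4
Step 2: Convert E to consistent units (1 GPa = 1000 uN/um^2).
E = 130 GPa = 130000 uN/um^2
Step 3: Calculate tip deflection.
delta = F * L^3 / (3 * E * I)
delta = 34.6 * 308^3 / (3 * 130000 * 597.3333)
delta = 4.3396 um


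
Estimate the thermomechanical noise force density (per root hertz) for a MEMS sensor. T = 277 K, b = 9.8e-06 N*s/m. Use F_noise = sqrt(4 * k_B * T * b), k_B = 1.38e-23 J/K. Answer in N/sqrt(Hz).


Step 1: Compute 4 * k_B * T * b
= 4 * 1.38e-23 * 277 * 9.8e-06
= 1.4985e-25 N^2/Hz
Step 2: F_noise = sqrt(1.4985e-25)
F_noise = 3.87e-13 N/sqrt(Hz)


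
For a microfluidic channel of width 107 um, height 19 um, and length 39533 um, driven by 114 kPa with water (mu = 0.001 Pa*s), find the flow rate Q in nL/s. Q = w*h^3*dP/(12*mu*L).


Step 1: Convert all dimensions to SI (meters).
w = 107e-6 m, h = 19e-6 m, L = 39533e-6 m, dP = 114e3 Pa
Step 2: Q = w * h^3 * dP / (12 * mu * L)
Q = 107e-6 * (19e-6)^3 * 114e3 / (12 * 0.001 * 39533e-6) = 1.7636338e-10 m^3/s
Step 3: Convert Q from m^3/s to nL/s (1 m^3 = 1e12 nL, so multiply by 1e12).
Q = 176.363 nL/s


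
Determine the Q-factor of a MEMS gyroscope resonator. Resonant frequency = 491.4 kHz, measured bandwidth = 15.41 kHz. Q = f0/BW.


Step 1: Q = f0 / bandwidth
Step 2: Q = 491.4 / 15.41
Q = 31.9


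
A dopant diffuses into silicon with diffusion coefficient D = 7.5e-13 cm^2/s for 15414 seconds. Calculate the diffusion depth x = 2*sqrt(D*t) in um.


Step 1: Compute D*t = 7.5e-13 * 15414 = 1.15605e-08 cm^2
Step 2: sqrt(D*t) = 1.0752e-04 cm
Step 3: x = 2 * 1.0752e-04 cm = 2.1504e-04 cm
Step 4: Convert to um (1 cm = 1e4 um): x = 2.15 um


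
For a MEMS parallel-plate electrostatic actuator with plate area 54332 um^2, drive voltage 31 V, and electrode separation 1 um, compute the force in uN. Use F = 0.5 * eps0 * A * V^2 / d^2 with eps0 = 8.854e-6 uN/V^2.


Step 1: Identify parameters.
eps0 = 8.854e-6 uN/V^2, A = 54332 um^2, V = 31 V, d = 1 um
Step 2: Compute V^2 = 31^2 = 961
Step 3: Compute d^2 = 1^2 = 1
Step 4: F = 0.5 * 8.854e-6 * 54332 * 961 / 1
F = 231.147 uN


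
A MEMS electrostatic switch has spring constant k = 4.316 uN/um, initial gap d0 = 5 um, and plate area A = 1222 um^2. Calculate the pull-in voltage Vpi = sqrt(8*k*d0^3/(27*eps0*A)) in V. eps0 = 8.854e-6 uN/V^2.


Step 1: Compute numerator: 8 * k * d0^3 = 8 * 4.316 * 5^3 = 4316.0
Step 2: Compute denominator: 27 * eps0 * A = 27 * 8.854e-6 * 1222 = 0.292129
Step 3: Vpi = sqrt(4316.0 / 0.292129)
Vpi = 121.55 V


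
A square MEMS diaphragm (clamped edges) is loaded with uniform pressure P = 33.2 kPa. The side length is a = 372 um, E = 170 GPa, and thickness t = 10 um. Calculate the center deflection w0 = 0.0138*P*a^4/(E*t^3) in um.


Step 1: Convert pressure to compatible units (E is in GPa, so P in GPa).
P = 33.2 kPa = 33.2e-6 GPa
Step 2: Compute numerator: 0.0138 * P * a^4.
a^4 = 372^4 = 19150131456
numerator = 0.0138 * 33.2e-6 * 19150131456 = 8.7738e+03
Step 3: Compute denominator: E * t^3 = 170 * 10^3 = 170000
Step 4: w0 = numerator / denominator = 8.7738e+03 / 170000 = 0.0516 um


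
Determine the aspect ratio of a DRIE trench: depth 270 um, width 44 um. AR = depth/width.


Step 1: AR = depth / width
Step 2: AR = 270 / 44
AR = 6.1


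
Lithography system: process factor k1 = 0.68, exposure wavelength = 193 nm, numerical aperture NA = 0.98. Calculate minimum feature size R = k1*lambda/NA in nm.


Step 1: Identify values: k1 = 0.68, lambda = 193 nm, NA = 0.98
Step 2: R = k1 * lambda / NA
R = 0.68 * 193 / 0.98
R = 133.9 nm


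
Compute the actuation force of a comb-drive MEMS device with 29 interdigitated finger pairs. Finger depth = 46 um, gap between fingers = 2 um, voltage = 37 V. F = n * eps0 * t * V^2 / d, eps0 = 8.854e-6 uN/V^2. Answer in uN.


Step 1: Parameters: n=29, eps0=8.854e-6 uN/V^2, t=46 um, V=37 V, d=2 um
Step 2: V^2 = 1369
Step 3: F = 29 * 8.854e-6 * 46 * 1369 / 2
F = 8.085 uN


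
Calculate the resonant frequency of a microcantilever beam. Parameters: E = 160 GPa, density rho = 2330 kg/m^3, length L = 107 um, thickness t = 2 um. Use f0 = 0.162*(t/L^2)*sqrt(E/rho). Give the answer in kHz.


Step 1: Convert units to SI.
t_SI = 2e-6 m, L_SI = 107e-6 m
Step 2: Calculate sqrt(E/rho).
sqrt(160e9 / 2330) = 8286.71 m/s
Step 3: Compute f0.
f0 = 0.162 * 2e-6 / (107e-6)^2 * 8286.71 = 234509.0 Hz = 234.51 kHz


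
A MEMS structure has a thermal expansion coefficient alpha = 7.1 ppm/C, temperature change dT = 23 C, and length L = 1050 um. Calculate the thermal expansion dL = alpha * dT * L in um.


Step 1: Convert CTE: alpha = 7.1 ppm/C = 7.1e-6 /C
Step 2: dL = 7.1e-6 * 23 * 1050
dL = 0.1715 um


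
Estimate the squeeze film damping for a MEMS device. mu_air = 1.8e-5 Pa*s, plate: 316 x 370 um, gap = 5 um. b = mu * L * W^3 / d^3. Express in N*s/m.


Step 1: Convert to SI.
L = 316e-6 m, W = 370e-6 m, d = 5e-6 m
Step 2: W^3 = (370e-6)^3 = 5.07e-11 m^3
Step 3: d^3 = (5e-6)^3 = 1.25e-16 m^3
Step 4: b = 1.8e-5 * 316e-6 * 5.07e-11 / 1.25e-16
b = 2.30e-03 N*s/m


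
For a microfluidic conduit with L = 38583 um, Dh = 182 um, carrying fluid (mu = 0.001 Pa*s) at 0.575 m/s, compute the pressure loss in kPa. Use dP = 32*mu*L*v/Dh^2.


Step 1: Convert to SI: L = 38583e-6 m, Dh = 182e-6 m
Step 2: dP = 32 * 0.001 * 38583e-6 * 0.575 / (182e-6)^2
Step 3: dP = 21432.41 Pa
Step 4: Convert to kPa: dP = 21.43 kPa


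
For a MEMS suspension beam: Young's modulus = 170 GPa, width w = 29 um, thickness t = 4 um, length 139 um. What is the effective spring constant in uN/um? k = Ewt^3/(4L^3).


Step 1: Convert E to consistent units (1 GPa = 1000 uN/um^2).
E = 170 GPa = 170000 uN/um^2
Step 2: Compute t^3 = 4^3 = 64
Step 3: Compute L^3 = 139^3 = 2685619
Step 4: k = 170000 * 29 * 64 / (4 * 2685619)
k = 29.3713 uN/um


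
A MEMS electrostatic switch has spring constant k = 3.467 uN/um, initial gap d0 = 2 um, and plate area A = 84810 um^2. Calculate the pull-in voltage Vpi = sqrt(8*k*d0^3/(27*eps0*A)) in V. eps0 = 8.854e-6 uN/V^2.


Step 1: Compute numerator: 8 * k * d0^3 = 8 * 3.467 * 2^3 = 221.888
Step 2: Compute denominator: 27 * eps0 * A = 27 * 8.854e-6 * 84810 = 20.274509
Step 3: Vpi = sqrt(221.888 / 20.274509)
Vpi = 3.31 V


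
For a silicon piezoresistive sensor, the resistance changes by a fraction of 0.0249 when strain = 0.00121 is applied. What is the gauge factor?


Step 1: Identify values.
dR/R = 0.0249, strain = 0.00121
Step 2: GF = (dR/R) / strain = 0.0249 / 0.00121
GF = 20.6


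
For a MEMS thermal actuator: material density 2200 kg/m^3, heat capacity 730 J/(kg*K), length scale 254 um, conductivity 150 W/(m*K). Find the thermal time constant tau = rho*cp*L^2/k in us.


Step 1: Convert L to m: L = 254e-6 m
Step 2: L^2 = (254e-6)^2 = 6.4516e-08 m^2
Step 3: tau = 2200 * 730 * 6.4516e-08 / 150 = 6.9075131e-04 s
Step 4: Convert to microseconds (multiply by 1e6).
tau = 690.751 us


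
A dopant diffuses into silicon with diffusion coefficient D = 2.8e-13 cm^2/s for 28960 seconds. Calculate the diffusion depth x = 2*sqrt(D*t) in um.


Step 1: Compute D*t = 2.8e-13 * 28960 = 8.1088e-09 cm^2
Step 2: sqrt(D*t) = 9.00489e-05 cm
Step 3: x = 2 * 9.00489e-05 cm = 1.800978e-04 cm
Step 4: Convert to um (1 cm = 1e4 um): x = 1.801 um


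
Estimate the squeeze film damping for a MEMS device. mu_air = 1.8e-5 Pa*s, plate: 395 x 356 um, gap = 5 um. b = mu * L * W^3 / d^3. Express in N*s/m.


Step 1: Convert to SI.
L = 395e-6 m, W = 356e-6 m, d = 5e-6 m
Step 2: W^3 = (356e-6)^3 = 4.51e-11 m^3
Step 3: d^3 = (5e-6)^3 = 1.25e-16 m^3
Step 4: b = 1.8e-5 * 395e-6 * 4.51e-11 / 1.25e-16
b = 2.57e-03 N*s/m


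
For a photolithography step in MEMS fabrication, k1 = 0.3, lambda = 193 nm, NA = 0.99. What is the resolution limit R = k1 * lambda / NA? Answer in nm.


Step 1: Identify values: k1 = 0.3, lambda = 193 nm, NA = 0.99
Step 2: R = k1 * lambda / NA
R = 0.3 * 193 / 0.99
R = 58.5 nm


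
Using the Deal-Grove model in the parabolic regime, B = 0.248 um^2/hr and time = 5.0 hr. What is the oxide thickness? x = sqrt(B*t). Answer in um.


Step 1: Compute B*t = 0.248 * 5.0 = 1.24
Step 2: x = sqrt(1.24)
x = 1.114 um


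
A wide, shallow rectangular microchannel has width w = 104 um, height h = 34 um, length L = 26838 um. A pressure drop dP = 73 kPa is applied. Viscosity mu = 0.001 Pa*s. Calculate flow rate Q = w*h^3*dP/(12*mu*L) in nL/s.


Step 1: Convert all dimensions to SI (meters).
w = 104e-6 m, h = 34e-6 m, L = 26838e-6 m, dP = 73e3 Pa
Step 2: Q = w * h^3 * dP / (12 * mu * L)
Q = 104e-6 * (34e-6)^3 * 73e3 / (12 * 0.001 * 26838e-6) = 9.2653442e-10 m^3/s
Step 3: Convert Q from m^3/s to nL/s (1 m^3 = 1e12 nL, so multiply by 1e12).
Q = 926.534 nL/s


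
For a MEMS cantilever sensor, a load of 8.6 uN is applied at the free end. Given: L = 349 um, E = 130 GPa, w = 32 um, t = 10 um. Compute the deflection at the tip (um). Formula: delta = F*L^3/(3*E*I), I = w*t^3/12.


Step 1: Calculate the second moment of area.
I = w * t^3 / 12 = 32 * 10^3 / 12 = 2666.6667 um^4
Step 2: Convert E to consistent units (1 GPa = 1000 uN/um^2).
E = 130 GPa = 130000 uN/um^2
Step 3: Calculate tip deflection.
delta = F * L^3 / (3 * E * I)
delta = 8.6 * 349^3 / (3 * 130000 * 2666.6667)
delta = 0.3515 um


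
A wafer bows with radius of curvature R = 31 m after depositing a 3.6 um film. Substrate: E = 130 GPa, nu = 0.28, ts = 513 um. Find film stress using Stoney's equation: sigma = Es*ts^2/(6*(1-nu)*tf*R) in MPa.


Step 1: Compute numerator: Es * ts^2 = 130 * 513^2 = 34211970 (GPa*um^2)
Step 2: Compute denominator (R in um): 6*(1-nu)*tf*R = 6*0.72*3.6*31e6 = 482112000.0 (um^2)
Step 3: sigma (GPa) = 34211970 / 482112000.0 = 7.0963e-02 GPa
Step 4: Convert to MPa (x1000): sigma = 71.0 MPa


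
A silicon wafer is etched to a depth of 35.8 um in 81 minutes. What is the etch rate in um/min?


Step 1: Etch rate = depth / time
Step 2: rate = 35.8 / 81
rate = 0.442 um/min


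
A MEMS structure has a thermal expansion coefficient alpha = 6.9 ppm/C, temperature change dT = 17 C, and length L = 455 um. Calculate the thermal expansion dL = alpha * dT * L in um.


Step 1: Convert CTE: alpha = 6.9 ppm/C = 6.9e-6 /C
Step 2: dL = 6.9e-6 * 17 * 455
dL = 0.0534 um
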